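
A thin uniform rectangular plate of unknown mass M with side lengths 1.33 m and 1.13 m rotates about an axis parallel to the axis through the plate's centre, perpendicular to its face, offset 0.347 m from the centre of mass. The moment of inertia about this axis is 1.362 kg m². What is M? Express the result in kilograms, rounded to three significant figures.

3.64

I = I_cm + Md² = (1/12)M(a²+b²) + Md² = M·[0.0833333·[(1.33)² + (1.13)²] + (0.347)²] = M·0.37423.
So M = 1.362 / 0.37423 = 3.6395 kg.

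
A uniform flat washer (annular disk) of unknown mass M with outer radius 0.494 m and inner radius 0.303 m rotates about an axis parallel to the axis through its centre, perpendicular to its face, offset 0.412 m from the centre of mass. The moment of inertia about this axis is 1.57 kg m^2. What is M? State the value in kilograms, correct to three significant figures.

4.65

I = I_cm + Md² = (1/2)M(R²+r²) + Md² = M·[0.5·[(0.494)² + (0.303)²] + (0.412)²] = M·0.33767.
So M = 1.57 / 0.33767 = 4.6496 kg.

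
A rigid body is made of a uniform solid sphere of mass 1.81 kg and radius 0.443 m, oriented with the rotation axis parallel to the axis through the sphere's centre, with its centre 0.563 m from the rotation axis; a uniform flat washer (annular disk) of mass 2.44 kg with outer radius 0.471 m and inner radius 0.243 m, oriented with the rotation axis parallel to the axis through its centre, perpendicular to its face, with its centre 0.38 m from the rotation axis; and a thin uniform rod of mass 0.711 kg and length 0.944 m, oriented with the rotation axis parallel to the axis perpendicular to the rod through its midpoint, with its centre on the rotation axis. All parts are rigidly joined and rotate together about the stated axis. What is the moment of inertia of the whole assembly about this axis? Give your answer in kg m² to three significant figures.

1.46

Solid sphere: I_cm = (2/5)MR² = (2/5)(1.81)(0.443)² = 0.14208 kg m²; centre at d = 0.563 m, so I = I_cm + Md² gives I = 0.14208 + (1.81)(0.563)² = 0.7158 kg m².
Annular disk: I_cm = (1/2)M(R²+r²) = (1/2)(2.44)[(0.471)² + (0.243)²] = 0.34269 kg m²; centre at d = 0.38 m, so I = I_cm + Md² gives I = 0.34269 + (2.44)(0.38)² = 0.69502 kg m².
Thin rod: I_cm = (1/12)ML² = (1/12)(0.711)(0.944)² = 0.0528 kg m²; axis through the centre, so I = 0.0528 kg m².
Total I = 0.7158 + 0.69502 + 0.0528 = 1.4636 kg m².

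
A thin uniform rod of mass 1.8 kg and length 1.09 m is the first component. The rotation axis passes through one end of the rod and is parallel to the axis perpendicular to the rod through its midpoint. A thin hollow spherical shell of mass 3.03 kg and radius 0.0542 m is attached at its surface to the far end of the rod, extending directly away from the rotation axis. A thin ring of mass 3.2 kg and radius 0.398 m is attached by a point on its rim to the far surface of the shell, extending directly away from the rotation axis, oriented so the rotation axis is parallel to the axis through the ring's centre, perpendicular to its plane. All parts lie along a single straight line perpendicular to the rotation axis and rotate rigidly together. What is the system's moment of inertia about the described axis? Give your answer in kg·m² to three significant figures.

Thin rod: I_cm = (1/12)ML² = (1/12)(1.8)(1.09)² = 0.17822 kg·m²; centre at d = 0.545 m, so the parallel axis theorem gives I = 0.17822 + (1.8)(0.545)² = 0.71286 kg·m².
Spherical shell: I_cm = (2/3)MR² = (2/3)(3.03)(0.0542)² = 0.005934 kg·m²; centre at d = 0.545 + 0.545 + 0.0542 = 1.1442 m, so the parallel axis theorem gives I = 0.005934 + (3.03)(1.1442)² = 3.9728 kg·m².
Thin ring: I_cm = MR² = (3.2)(0.398)² = 0.50689 kg·m²; centre at d = 0.545 + 0.545 + 0.0542 + 0.0542 + 0.398 = 1.5964 m, so the parallel axis theorem gives I = 0.50689 + (3.2)(1.5964)² = 8.6621 kg·m².
Total I = 0.71286 + 3.9728 + 8.6621 = 13.348 kg·m².

13.3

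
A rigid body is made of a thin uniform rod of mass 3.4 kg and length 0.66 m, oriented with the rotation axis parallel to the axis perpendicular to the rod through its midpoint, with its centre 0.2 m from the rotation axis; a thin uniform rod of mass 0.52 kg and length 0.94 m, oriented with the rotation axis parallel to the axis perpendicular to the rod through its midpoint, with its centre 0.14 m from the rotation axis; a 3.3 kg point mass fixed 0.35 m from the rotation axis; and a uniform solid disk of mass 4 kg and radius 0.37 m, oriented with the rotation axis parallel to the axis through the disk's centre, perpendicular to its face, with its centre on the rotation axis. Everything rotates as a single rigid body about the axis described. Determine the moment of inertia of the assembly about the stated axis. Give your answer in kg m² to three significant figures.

Thin rod: I_cm = (1/12)ML² = (1/12)(3.4)(0.66)² = 0.12342 kg m²; centre at d = 0.2 m, so I = I_cm + Md² gives I = 0.12342 + (3.4)(0.2)² = 0.25942 kg m².
Thin rod: I_cm = (1/12)ML² = (1/12)(0.52)(0.94)² = 0.038289 kg m²; centre at d = 0.14 m, so I = I_cm + Md² gives I = 0.038289 + (0.52)(0.14)² = 0.048481 kg m².
Point mass: I_cm = 0; centre at d = 0.35 m, so I = I_cm + Md² gives I = 0 + (3.3)(0.35)² = 0.40425 kg m².
Solid disk: I_cm = (1/2)MR² = (1/2)(4)(0.37)² = 0.2738 kg m²; axis through the centre, so I = 0.2738 kg m².
Total I = 0.25942 + 0.048481 + 0.40425 + 0.2738 = 0.98595 kg m².

0.986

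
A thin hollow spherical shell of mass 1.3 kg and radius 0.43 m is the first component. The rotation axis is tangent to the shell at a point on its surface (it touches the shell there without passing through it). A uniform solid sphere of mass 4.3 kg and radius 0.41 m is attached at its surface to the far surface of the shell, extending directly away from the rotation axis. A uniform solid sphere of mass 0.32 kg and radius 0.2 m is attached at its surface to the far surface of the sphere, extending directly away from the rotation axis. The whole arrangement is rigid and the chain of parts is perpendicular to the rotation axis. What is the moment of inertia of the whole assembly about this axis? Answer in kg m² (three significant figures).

Spherical shell: I_cm = (2/3)MR² = (2/3)(1.3)(0.43)² = 0.16025 kg m²; centre at d = 0.43 m, so the parallel axis theorem gives I = 0.16025 + (1.3)(0.43)² = 0.40062 kg m².
Solid sphere: I_cm = (2/5)MR² = (2/5)(4.3)(0.41)² = 0.28913 kg m²; centre at d = 0.43 + 0.43 + 0.41 = 1.27 m, so the parallel axis theorem gives I = 0.28913 + (4.3)(1.27)² = 7.2246 kg m².
Solid sphere: I_cm = (2/5)MR² = (2/5)(0.32)(0.2)² = 0.00512 kg m²; centre at d = 0.43 + 0.43 + 0.41 + 0.41 + 0.2 = 1.88 m, so the parallel axis theorem gives I = 0.00512 + (0.32)(1.88)² = 1.1361 kg m².
Total I = 0.40062 + 7.2246 + 1.1361 = 8.7613 kg m².

8.76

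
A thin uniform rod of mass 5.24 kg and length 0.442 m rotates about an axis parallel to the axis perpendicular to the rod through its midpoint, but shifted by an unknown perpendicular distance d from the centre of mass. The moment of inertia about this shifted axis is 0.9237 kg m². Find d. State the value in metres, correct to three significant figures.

0.400

About the centre-of-mass axis, I_cm = (1/12)ML² = (1/12)(5.24)(0.442)² = 0.085309 kg m².
Parallel axis theorem: I = I_cm + Md², so Md² = 0.9237 − 0.085309 = 0.83839 kg m².
d = √(0.83839 / 5.24) = 0.4 m.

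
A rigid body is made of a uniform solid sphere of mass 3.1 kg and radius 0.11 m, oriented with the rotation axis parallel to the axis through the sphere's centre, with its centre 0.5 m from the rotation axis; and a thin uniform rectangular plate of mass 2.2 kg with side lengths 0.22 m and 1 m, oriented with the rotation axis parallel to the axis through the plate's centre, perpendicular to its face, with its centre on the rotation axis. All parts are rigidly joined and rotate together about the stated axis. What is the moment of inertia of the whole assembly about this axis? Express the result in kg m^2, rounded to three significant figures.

Solid sphere: I_cm = (2/5)MR² = (2/5)(3.1)(0.11)² = 0.015004 kg m^2; centre at d = 0.5 m, so the parallel axis theorem gives I = 0.015004 + (3.1)(0.5)² = 0.79 kg m^2.
Rectangular plate: I_cm = (1/12)M(a²+b²) = (1/12)(2.2)[(0.22)² + (1)²] = 0.19221 kg m^2; axis through the centre, so I = 0.19221 kg m^2.
Total I = 0.79 + 0.19221 = 0.98221 kg m^2.

0.982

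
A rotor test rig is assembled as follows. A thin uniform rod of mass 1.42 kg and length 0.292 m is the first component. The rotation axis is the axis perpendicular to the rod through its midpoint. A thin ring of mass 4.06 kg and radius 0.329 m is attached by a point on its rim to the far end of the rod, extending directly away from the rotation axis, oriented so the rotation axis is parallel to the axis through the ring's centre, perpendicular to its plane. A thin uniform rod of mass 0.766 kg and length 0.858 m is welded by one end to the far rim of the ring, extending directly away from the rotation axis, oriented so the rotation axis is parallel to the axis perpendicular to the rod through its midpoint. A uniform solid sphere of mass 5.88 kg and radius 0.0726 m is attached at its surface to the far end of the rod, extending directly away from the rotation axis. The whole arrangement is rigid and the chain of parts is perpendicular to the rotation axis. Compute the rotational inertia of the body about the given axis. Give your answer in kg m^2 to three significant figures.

Thin rod: I_cm = (1/12)ML² = (1/12)(1.42)(0.292)² = 0.01009 kg m^2; axis through the centre, so I = 0.01009 kg m^2.
Thin ring: I_cm = MR² = (4.06)(0.329)² = 0.43946 kg m^2; centre at d = 0.146 + 0.329 = 0.475 m, so I = I_cm + Md² gives I = 0.43946 + (4.06)(0.475)² = 1.3555 kg m^2.
Thin rod: I_cm = (1/12)ML² = (1/12)(0.766)(0.858)² = 0.046992 kg m^2; centre at d = 0.146 + 0.329 + 0.329 + 0.429 = 1.233 m, so I = I_cm + Md² gives I = 0.046992 + (0.766)(1.233)² = 1.2115 kg m^2.
Solid sphere: I_cm = (2/5)MR² = (2/5)(5.88)(0.0726)² = 0.012397 kg m^2; centre at d = 0.146 + 0.329 + 0.329 + 0.429 + 0.429 + 0.0726 = 1.7346 m, so I = I_cm + Md² gives I = 0.012397 + (5.88)(1.7346)² = 17.704 kg m^2.
Total I = 0.01009 + 1.3555 + 1.2115 + 17.704 = 20.281 kg m^2.

20.3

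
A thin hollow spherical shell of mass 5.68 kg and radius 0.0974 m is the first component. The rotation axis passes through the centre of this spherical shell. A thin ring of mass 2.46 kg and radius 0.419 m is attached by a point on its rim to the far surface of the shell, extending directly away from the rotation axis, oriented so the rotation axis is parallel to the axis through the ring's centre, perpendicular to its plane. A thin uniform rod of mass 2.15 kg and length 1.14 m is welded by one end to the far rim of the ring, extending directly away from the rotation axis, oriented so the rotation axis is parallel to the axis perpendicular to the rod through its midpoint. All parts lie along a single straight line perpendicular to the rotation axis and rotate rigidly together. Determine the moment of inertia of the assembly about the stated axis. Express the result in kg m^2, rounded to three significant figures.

6.23

Spherical shell: I_cm = (2/3)MR² = (2/3)(5.68)(0.0974)² = 0.035923 kg m^2; axis through the centre, so I = 0.035923 kg m^2.
Thin ring: I_cm = MR² = (2.46)(0.419)² = 0.43188 kg m^2; centre at d = 0.0974 + 0.419 = 0.5164 m, so the parallel axis theorem gives I = 0.43188 + (2.46)(0.5164)² = 1.0879 kg m^2.
Thin rod: I_cm = (1/12)ML² = (1/12)(2.15)(1.14)² = 0.23284 kg m^2; centre at d = 0.0974 + 0.419 + 0.419 + 0.57 = 1.5054 m, so the parallel axis theorem gives I = 0.23284 + (2.15)(1.5054)² = 5.1052 kg m^2.
Total I = 0.035923 + 1.0879 + 5.1052 = 6.229 kg m^2.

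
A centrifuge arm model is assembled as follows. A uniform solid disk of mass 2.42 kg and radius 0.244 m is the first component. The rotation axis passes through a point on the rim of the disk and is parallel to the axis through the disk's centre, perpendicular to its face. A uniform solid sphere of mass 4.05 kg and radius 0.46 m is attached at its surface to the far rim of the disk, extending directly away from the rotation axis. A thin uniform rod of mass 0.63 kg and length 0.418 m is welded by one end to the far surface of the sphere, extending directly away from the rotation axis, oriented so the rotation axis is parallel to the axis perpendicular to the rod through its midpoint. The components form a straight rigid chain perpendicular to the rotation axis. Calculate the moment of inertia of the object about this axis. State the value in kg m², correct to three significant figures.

Solid disk: I_cm = (1/2)MR² = (1/2)(2.42)(0.244)² = 0.072039 kg m²; centre at d = 0.244 m, so the parallel axis theorem gives I = 0.072039 + (2.42)(0.244)² = 0.21612 kg m².
Solid sphere: I_cm = (2/5)MR² = (2/5)(4.05)(0.46)² = 0.34279 kg m²; centre at d = 0.244 + 0.244 + 0.46 = 0.948 m, so the parallel axis theorem gives I = 0.34279 + (4.05)(0.948)² = 3.9825 kg m².
Thin rod: I_cm = (1/12)ML² = (1/12)(0.63)(0.418)² = 0.009173 kg m²; centre at d = 0.244 + 0.244 + 0.46 + 0.46 + 0.209 = 1.617 m, so the parallel axis theorem gives I = 0.009173 + (0.63)(1.617)² = 1.6564 kg m².
Total I = 0.21612 + 3.9825 + 1.6564 = 5.8551 kg m².

5.86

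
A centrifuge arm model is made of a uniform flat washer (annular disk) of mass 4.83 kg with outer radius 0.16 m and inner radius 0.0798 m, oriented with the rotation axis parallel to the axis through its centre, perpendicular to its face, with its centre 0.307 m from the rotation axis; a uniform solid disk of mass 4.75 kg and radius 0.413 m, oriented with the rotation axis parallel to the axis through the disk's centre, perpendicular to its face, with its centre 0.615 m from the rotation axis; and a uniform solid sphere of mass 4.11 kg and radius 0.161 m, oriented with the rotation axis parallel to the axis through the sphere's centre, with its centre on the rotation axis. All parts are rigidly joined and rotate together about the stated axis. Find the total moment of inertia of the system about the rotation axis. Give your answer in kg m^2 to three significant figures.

2.78

Annular disk: I_cm = (1/2)M(R²+r²) = (1/2)(4.83)[(0.16)² + (0.0798)²] = 0.077203 kg m^2; centre at d = 0.307 m, so the parallel axis theorem gives I = 0.077203 + (4.83)(0.307)² = 0.53243 kg m^2.
Solid disk: I_cm = (1/2)MR² = (1/2)(4.75)(0.413)² = 0.4051 kg m^2; centre at d = 0.615 m, so the parallel axis theorem gives I = 0.4051 + (4.75)(0.615)² = 2.2017 kg m^2.
Solid sphere: I_cm = (2/5)MR² = (2/5)(4.11)(0.161)² = 0.042614 kg m^2; axis through the centre, so I = 0.042614 kg m^2.
Total I = 0.53243 + 2.2017 + 0.042614 = 2.7767 kg m^2.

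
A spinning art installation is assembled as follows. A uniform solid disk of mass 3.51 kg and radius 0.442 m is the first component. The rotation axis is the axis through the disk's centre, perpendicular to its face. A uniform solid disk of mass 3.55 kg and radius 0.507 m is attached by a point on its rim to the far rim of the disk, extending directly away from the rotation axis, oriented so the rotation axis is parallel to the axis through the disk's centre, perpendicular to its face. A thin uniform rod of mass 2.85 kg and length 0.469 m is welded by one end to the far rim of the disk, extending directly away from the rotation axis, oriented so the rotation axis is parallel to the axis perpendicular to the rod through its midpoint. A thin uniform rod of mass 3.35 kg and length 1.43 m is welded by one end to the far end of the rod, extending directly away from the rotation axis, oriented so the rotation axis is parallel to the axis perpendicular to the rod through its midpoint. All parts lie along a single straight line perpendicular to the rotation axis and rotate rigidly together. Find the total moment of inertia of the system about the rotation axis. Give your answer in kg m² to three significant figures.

36.1

Solid disk: I_cm = (1/2)MR² = (1/2)(3.51)(0.442)² = 0.34286 kg m²; axis through the centre, so I = 0.34286 kg m².
Solid disk: I_cm = (1/2)MR² = (1/2)(3.55)(0.507)² = 0.45626 kg m²; centre at d = 0.442 + 0.507 = 0.949 m, so the parallel axis theorem gives I = 0.45626 + (3.55)(0.949)² = 3.6534 kg m².
Thin rod: I_cm = (1/12)ML² = (1/12)(2.85)(0.469)² = 0.052241 kg m²; centre at d = 0.442 + 0.507 + 0.507 + 0.2345 = 1.6905 m, so the parallel axis theorem gives I = 0.052241 + (2.85)(1.6905)² = 8.1969 kg m².
Thin rod: I_cm = (1/12)ML² = (1/12)(3.35)(1.43)² = 0.57087 kg m²; centre at d = 0.442 + 0.507 + 0.507 + 0.2345 + 0.2345 + 0.715 = 2.64 m, so the parallel axis theorem gives I = 0.57087 + (3.35)(2.64)² = 23.919 kg m².
Total I = 0.34286 + 3.6534 + 8.1969 + 23.919 = 36.112 kg m².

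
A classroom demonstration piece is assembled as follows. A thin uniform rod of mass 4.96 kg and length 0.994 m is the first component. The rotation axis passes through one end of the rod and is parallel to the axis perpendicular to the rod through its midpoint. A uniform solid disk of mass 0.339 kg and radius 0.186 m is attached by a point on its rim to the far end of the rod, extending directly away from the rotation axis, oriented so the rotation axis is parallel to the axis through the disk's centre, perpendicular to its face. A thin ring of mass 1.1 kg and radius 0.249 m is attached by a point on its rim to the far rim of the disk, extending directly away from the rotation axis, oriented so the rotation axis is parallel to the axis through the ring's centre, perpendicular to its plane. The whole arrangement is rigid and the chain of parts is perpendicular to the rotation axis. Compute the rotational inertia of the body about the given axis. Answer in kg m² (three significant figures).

5.05

Thin rod: I_cm = (1/12)ML² = (1/12)(4.96)(0.994)² = 0.40839 kg m²; centre at d = 0.497 m, so I = I_cm + Md² gives I = 0.40839 + (4.96)(0.497)² = 1.6336 kg m².
Solid disk: I_cm = (1/2)MR² = (1/2)(0.339)(0.186)² = 0.005864 kg m²; centre at d = 0.497 + 0.497 + 0.186 = 1.18 m, so I = I_cm + Md² gives I = 0.005864 + (0.339)(1.18)² = 0.47789 kg m².
Thin ring: I_cm = MR² = (1.1)(0.249)² = 0.068201 kg m²; centre at d = 0.497 + 0.497 + 0.186 + 0.186 + 0.249 = 1.615 m, so I = I_cm + Md² gives I = 0.068201 + (1.1)(1.615)² = 2.9372 kg m².
Total I = 1.6336 + 0.47789 + 2.9372 = 5.0487 kg m².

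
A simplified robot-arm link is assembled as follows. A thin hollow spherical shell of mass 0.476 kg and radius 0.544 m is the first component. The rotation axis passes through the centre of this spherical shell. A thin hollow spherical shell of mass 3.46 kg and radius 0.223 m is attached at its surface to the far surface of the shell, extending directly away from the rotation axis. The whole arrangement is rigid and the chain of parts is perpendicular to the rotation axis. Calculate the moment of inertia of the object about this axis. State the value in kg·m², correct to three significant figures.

2.24

Spherical shell: I_cm = (2/3)MR² = (2/3)(0.476)(0.544)² = 0.09391 kg·m²; axis through the centre, so I = 0.09391 kg·m².
Spherical shell: I_cm = (2/3)MR² = (2/3)(3.46)(0.223)² = 0.11471 kg·m²; centre at d = 0.544 + 0.223 = 0.767 m, so the parallel axis theorem gives I = 0.11471 + (3.46)(0.767)² = 2.1502 kg·m².
Total I = 0.09391 + 2.1502 = 2.2441 kg·m².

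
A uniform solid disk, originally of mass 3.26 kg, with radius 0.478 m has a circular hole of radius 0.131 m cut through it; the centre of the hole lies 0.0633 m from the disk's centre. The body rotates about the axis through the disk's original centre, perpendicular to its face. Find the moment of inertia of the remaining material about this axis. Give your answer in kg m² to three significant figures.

0.369

Unpierced body about its centre: I₀ = (1/2)MR² = (1/2)(3.26)(0.478)² = 0.37243 kg m².
The removed disk has mass m = M·(r/R)² = (3.26)(0.131/0.478)² = 0.24485 kg (same uniform areal density).
Its moment of inertia about the rotation axis (parallel-axis theorem): I_hole = (1/2)mr² + md² = (1/2)(0.24485)(0.131)² + (0.24485)(0.0633)² = 0.0030821 kg m².
Treating the hole as negative mass, I = I₀ − I_hole = 0.37243 − 0.0030821 = 0.36935 kg m².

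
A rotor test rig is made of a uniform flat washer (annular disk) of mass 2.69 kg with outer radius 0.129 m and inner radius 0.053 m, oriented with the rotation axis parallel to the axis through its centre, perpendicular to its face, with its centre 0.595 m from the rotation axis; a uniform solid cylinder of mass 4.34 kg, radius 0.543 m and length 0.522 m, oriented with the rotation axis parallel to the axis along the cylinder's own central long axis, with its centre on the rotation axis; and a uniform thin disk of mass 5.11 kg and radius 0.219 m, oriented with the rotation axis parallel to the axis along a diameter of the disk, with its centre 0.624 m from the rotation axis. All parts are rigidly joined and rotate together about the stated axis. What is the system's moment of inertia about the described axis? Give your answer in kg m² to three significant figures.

Annular disk: I_cm = (1/2)M(R²+r²) = (1/2)(2.69)[(0.129)² + (0.053)²] = 0.02616 kg m²; centre at d = 0.595 m, so the parallel axis theorem gives I = 0.02616 + (2.69)(0.595)² = 0.97849 kg m².
Solid cylinder: I_cm = (1/2)MR² = (1/2)(4.34)(0.543)² = 0.63982 kg m²; axis through the centre, so I = 0.63982 kg m².
Thin disk: I_cm = (1/4)MR² = (1/4)(5.11)(0.219)² = 0.06127 kg m²; centre at d = 0.624 m, so the parallel axis theorem gives I = 0.06127 + (5.11)(0.624)² = 2.051 kg m².
Total I = 0.97849 + 0.63982 + 2.051 = 3.6693 kg m².

3.67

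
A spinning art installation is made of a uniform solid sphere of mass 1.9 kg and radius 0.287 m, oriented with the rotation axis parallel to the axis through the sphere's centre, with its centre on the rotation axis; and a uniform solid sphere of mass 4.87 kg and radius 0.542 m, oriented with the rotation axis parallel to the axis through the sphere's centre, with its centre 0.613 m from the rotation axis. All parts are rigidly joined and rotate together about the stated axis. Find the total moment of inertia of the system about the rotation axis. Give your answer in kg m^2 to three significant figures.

2.46

Solid sphere: I_cm = (2/5)MR² = (2/5)(1.9)(0.287)² = 0.0626 kg m^2; axis through the centre, so I = 0.0626 kg m^2.
Solid sphere: I_cm = (2/5)MR² = (2/5)(4.87)(0.542)² = 0.57225 kg m^2; centre at d = 0.613 m, so the parallel axis theorem gives I = 0.57225 + (4.87)(0.613)² = 2.4022 kg m^2.
Total I = 0.0626 + 2.4022 = 2.4648 kg m^2.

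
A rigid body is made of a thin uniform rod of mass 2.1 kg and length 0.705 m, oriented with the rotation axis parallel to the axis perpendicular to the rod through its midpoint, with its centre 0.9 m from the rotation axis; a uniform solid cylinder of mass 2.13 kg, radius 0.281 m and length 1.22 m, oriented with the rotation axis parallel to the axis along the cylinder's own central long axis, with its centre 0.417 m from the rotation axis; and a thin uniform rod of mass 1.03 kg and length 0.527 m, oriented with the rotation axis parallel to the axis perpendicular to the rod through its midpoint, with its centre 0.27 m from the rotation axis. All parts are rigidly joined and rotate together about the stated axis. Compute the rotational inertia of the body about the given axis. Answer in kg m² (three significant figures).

2.34

Thin rod: I_cm = (1/12)ML² = (1/12)(2.1)(0.705)² = 0.086979 kg m²; centre at d = 0.9 m, so I = I_cm + Md² gives I = 0.086979 + (2.1)(0.9)² = 1.788 kg m².
Solid cylinder: I_cm = (1/2)MR² = (1/2)(2.13)(0.281)² = 0.084093 kg m²; centre at d = 0.417 m, so I = I_cm + Md² gives I = 0.084093 + (2.13)(0.417)² = 0.45448 kg m².
Thin rod: I_cm = (1/12)ML² = (1/12)(1.03)(0.527)² = 0.023838 kg m²; centre at d = 0.27 m, so I = I_cm + Md² gives I = 0.023838 + (1.03)(0.27)² = 0.098925 kg m².
Total I = 1.788 + 0.45448 + 0.098925 = 2.3414 kg m².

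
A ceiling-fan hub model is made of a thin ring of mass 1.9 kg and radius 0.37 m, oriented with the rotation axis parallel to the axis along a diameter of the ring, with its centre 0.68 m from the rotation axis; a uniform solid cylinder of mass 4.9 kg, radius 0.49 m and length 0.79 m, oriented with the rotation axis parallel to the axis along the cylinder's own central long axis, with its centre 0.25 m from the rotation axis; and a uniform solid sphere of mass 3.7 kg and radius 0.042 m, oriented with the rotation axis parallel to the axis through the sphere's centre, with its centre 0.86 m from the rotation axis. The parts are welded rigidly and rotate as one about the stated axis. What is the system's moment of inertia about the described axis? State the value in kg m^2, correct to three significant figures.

4.64

Thin ring: I_cm = (1/2)MR² = (1/2)(1.9)(0.37)² = 0.13005 kg m^2; centre at d = 0.68 m, so I = I_cm + Md² gives I = 0.13005 + (1.9)(0.68)² = 1.0086 kg m^2.
Solid cylinder: I_cm = (1/2)MR² = (1/2)(4.9)(0.49)² = 0.58825 kg m^2; centre at d = 0.25 m, so I = I_cm + Md² gives I = 0.58825 + (4.9)(0.25)² = 0.8945 kg m^2.
Solid sphere: I_cm = (2/5)MR² = (2/5)(3.7)(0.042)² = 0.0026107 kg m^2; centre at d = 0.86 m, so I = I_cm + Md² gives I = 0.0026107 + (3.7)(0.86)² = 2.7391 kg m^2.
Total I = 1.0086 + 0.8945 + 2.7391 = 4.6422 kg m^2.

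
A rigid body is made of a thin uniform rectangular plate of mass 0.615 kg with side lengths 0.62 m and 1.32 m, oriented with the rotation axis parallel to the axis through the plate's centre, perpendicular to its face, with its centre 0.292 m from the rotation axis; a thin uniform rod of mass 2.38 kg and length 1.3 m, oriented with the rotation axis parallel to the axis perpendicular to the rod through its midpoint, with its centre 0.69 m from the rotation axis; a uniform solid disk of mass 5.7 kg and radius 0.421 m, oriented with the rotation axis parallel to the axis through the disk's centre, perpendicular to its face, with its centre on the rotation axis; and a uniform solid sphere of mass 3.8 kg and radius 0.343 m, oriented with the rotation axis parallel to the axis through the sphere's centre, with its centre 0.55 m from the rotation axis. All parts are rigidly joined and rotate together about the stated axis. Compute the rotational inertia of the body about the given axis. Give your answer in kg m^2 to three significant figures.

3.46

Rectangular plate: I_cm = (1/12)M(a²+b²) = (1/12)(0.615)[(0.62)² + (1.32)²] = 0.109 kg m^2; centre at d = 0.292 m, so the parallel axis theorem gives I = 0.109 + (0.615)(0.292)² = 0.16144 kg m^2.
Thin rod: I_cm = (1/12)ML² = (1/12)(2.38)(1.3)² = 0.33518 kg m^2; centre at d = 0.69 m, so the parallel axis theorem gives I = 0.33518 + (2.38)(0.69)² = 1.4683 kg m^2.
Solid disk: I_cm = (1/2)MR² = (1/2)(5.7)(0.421)² = 0.50514 kg m^2; axis through the centre, so I = 0.50514 kg m^2.
Solid sphere: I_cm = (2/5)MR² = (2/5)(3.8)(0.343)² = 0.17883 kg m^2; centre at d = 0.55 m, so the parallel axis theorem gives I = 0.17883 + (3.8)(0.55)² = 1.3283 kg m^2.
Total I = 0.16144 + 1.4683 + 0.50514 + 1.3283 = 3.4632 kg m^2.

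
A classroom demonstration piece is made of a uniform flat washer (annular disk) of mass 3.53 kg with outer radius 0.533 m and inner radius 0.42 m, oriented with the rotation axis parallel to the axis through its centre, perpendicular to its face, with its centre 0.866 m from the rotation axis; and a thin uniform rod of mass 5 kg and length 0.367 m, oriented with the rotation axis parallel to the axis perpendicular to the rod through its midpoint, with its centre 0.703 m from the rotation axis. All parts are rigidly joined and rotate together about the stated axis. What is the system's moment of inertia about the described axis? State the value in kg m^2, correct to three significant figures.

Annular disk: I_cm = (1/2)M(R²+r²) = (1/2)(3.53)[(0.533)² + (0.42)²] = 0.81276 kg m^2; centre at d = 0.866 m, so the parallel axis theorem gives I = 0.81276 + (3.53)(0.866)² = 3.4601 kg m^2.
Thin rod: I_cm = (1/12)ML² = (1/12)(5)(0.367)² = 0.05612 kg m^2; centre at d = 0.703 m, so the parallel axis theorem gives I = 0.05612 + (5)(0.703)² = 2.5272 kg m^2.
Total I = 3.4601 + 2.5272 = 5.9873 kg m^2.

5.99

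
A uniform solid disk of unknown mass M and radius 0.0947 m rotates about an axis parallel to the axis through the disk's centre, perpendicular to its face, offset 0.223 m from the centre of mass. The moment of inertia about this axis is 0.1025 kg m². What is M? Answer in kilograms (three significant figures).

1.89

I = I_cm + Md² = (1/2)MR² + Md² = M·[0.5·(0.0947)² + (0.223)²] = M·0.054213.
So M = 0.1025 / 0.054213 = 1.8907 kg.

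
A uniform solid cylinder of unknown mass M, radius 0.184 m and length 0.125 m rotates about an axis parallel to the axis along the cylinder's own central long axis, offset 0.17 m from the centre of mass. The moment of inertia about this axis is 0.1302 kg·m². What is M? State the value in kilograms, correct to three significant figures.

I = I_cm + Md² = (1/2)MR² + Md² = M·[0.5·(0.184)² + (0.17)²] = M·0.045828.
So M = 0.1302 / 0.045828 = 2.8411 kg.

2.84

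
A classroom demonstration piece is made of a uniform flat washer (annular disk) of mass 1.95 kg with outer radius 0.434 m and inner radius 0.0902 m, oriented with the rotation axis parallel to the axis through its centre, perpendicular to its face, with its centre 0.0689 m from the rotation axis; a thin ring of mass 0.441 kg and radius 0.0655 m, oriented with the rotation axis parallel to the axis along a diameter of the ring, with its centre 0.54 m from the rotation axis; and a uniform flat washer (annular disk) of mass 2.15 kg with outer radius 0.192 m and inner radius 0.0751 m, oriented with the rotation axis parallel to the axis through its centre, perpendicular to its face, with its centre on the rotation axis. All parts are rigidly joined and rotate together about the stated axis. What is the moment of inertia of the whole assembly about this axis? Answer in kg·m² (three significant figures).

0.376

Annular disk: I_cm = (1/2)M(R²+r²) = (1/2)(1.95)[(0.434)² + (0.0902)²] = 0.19158 kg·m²; centre at d = 0.0689 m, so I = I_cm + Md² gives I = 0.19158 + (1.95)(0.0689)² = 0.20084 kg·m².
Thin ring: I_cm = (1/2)MR² = (1/2)(0.441)(0.0655)² = 0.000946 kg·m²; centre at d = 0.54 m, so I = I_cm + Md² gives I = 0.000946 + (0.441)(0.54)² = 0.12954 kg·m².
Annular disk: I_cm = (1/2)M(R²+r²) = (1/2)(2.15)[(0.192)² + (0.0751)²] = 0.045692 kg·m²; axis through the centre, so I = 0.045692 kg·m².
Total I = 0.20084 + 0.12954 + 0.045692 = 0.37607 kg·m².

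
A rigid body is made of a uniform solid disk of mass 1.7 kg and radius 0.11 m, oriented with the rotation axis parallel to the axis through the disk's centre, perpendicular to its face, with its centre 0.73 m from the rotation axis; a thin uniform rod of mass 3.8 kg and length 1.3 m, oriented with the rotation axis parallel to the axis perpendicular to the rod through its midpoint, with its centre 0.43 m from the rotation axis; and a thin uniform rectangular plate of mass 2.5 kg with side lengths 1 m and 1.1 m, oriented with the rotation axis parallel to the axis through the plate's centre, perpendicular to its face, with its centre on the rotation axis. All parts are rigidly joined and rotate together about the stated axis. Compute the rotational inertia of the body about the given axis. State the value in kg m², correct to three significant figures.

Solid disk: I_cm = (1/2)MR² = (1/2)(1.7)(0.11)² = 0.010285 kg m²; centre at d = 0.73 m, so the parallel axis theorem gives I = 0.010285 + (1.7)(0.73)² = 0.91621 kg m².
Thin rod: I_cm = (1/12)ML² = (1/12)(3.8)(1.3)² = 0.53517 kg m²; centre at d = 0.43 m, so the parallel axis theorem gives I = 0.53517 + (3.8)(0.43)² = 1.2378 kg m².
Rectangular plate: I_cm = (1/12)M(a²+b²) = (1/12)(2.5)[(1)² + (1.1)²] = 0.46042 kg m²; axis through the centre, so I = 0.46042 kg m².
Total I = 0.91621 + 1.2378 + 0.46042 = 2.6144 kg m².

2.61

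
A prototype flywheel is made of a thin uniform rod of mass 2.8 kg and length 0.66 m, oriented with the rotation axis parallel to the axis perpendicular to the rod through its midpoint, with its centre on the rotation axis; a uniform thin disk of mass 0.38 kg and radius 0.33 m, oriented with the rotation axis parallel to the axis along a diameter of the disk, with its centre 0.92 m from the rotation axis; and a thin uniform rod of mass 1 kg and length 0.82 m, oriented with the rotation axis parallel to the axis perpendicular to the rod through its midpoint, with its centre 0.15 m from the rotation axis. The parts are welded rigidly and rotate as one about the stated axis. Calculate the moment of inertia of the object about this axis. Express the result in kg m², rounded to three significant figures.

Thin rod: I_cm = (1/12)ML² = (1/12)(2.8)(0.66)² = 0.10164 kg m²; axis through the centre, so I = 0.10164 kg m².
Thin disk: I_cm = (1/4)MR² = (1/4)(0.38)(0.33)² = 0.010346 kg m²; centre at d = 0.92 m, so the parallel axis theorem gives I = 0.010346 + (0.38)(0.92)² = 0.33198 kg m².
Thin rod: I_cm = (1/12)ML² = (1/12)(1)(0.82)² = 0.056033 kg m²; centre at d = 0.15 m, so the parallel axis theorem gives I = 0.056033 + (1)(0.15)² = 0.078533 kg m².
Total I = 0.10164 + 0.33198 + 0.078533 = 0.51215 kg m².

0.512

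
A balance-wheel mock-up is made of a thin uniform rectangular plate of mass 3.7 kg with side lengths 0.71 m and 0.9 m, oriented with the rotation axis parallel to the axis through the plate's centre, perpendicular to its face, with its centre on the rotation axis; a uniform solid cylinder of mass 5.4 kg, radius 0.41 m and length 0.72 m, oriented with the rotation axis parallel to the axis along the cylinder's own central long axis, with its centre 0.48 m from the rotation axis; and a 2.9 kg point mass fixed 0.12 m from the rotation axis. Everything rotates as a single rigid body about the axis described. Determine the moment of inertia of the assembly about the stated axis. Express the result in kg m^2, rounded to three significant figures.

2.14

Rectangular plate: I_cm = (1/12)M(a²+b²) = (1/12)(3.7)[(0.71)² + (0.9)²] = 0.40518 kg m^2; axis through the centre, so I = 0.40518 kg m^2.
Solid cylinder: I_cm = (1/2)MR² = (1/2)(5.4)(0.41)² = 0.45387 kg m^2; centre at d = 0.48 m, so the parallel axis theorem gives I = 0.45387 + (5.4)(0.48)² = 1.698 kg m^2.
Point mass: I_cm = 0; centre at d = 0.12 m, so the parallel axis theorem gives I = 0 + (2.9)(0.12)² = 0.04176 kg m^2.
Total I = 0.40518 + 1.698 + 0.04176 = 2.145 kg m^2.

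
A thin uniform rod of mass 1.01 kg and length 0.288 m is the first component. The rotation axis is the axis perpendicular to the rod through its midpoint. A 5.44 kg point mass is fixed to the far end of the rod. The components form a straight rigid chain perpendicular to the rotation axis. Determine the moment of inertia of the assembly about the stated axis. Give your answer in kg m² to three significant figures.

0.120

Thin rod: I_cm = (1/12)ML² = (1/12)(1.01)(0.288)² = 0.0069811 kg m²; axis through the centre, so I = 0.0069811 kg m².
Point mass: I_cm = 0; centre at d = 0.144 m, so the parallel axis theorem gives I = 0 + (5.44)(0.144)² = 0.1128 kg m².
Total I = 0.0069811 + 0.1128 = 0.11978 kg m².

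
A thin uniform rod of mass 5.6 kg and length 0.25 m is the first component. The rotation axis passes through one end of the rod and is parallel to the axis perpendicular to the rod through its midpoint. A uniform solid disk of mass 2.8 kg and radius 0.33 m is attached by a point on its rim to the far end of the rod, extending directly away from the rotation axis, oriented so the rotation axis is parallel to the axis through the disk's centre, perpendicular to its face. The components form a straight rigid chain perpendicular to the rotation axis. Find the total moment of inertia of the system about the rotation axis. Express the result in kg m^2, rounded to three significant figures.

1.21

Thin rod: I_cm = (1/12)ML² = (1/12)(5.6)(0.25)² = 0.029167 kg m^2; centre at d = 0.125 m, so the parallel axis theorem gives I = 0.029167 + (5.6)(0.125)² = 0.11667 kg m^2.
Solid disk: I_cm = (1/2)MR² = (1/2)(2.8)(0.33)² = 0.15246 kg m^2; centre at d = 0.125 + 0.125 + 0.33 = 0.58 m, so the parallel axis theorem gives I = 0.15246 + (2.8)(0.58)² = 1.0944 kg m^2.
Total I = 0.11667 + 1.0944 = 1.211 kg m^2.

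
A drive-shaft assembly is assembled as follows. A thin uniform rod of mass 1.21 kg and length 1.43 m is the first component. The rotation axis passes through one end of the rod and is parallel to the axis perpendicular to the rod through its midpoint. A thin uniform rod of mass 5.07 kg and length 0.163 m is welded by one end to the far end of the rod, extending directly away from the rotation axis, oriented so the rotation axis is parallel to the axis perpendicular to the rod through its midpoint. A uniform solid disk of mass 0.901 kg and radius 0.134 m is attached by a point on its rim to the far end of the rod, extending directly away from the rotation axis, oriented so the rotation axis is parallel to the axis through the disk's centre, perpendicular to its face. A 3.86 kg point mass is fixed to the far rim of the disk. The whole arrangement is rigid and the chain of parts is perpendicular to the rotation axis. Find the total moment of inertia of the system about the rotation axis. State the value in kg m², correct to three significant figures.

Thin rod: I_cm = (1/12)ML² = (1/12)(1.21)(1.43)² = 0.20619 kg m²; centre at d = 0.715 m, so the parallel axis theorem gives I = 0.20619 + (1.21)(0.715)² = 0.82478 kg m².
Thin rod: I_cm = (1/12)ML² = (1/12)(5.07)(0.163)² = 0.011225 kg m²; centre at d = 0.715 + 0.715 + 0.0815 = 1.5115 m, so the parallel axis theorem gives I = 0.011225 + (5.07)(1.5115)² = 11.594 kg m².
Solid disk: I_cm = (1/2)MR² = (1/2)(0.901)(0.134)² = 0.0080892 kg m²; centre at d = 0.715 + 0.715 + 0.0815 + 0.0815 + 0.134 = 1.727 m, so the parallel axis theorem gives I = 0.0080892 + (0.901)(1.727)² = 2.6953 kg m².
Point mass: I_cm = 0; centre at d = 0.715 + 0.715 + 0.0815 + 0.0815 + 0.134 + 0.134 = 1.861 m, so the parallel axis theorem gives I = 0 + (3.86)(1.861)² = 13.368 kg m².
Total I = 0.82478 + 11.594 + 2.6953 + 13.368 = 28.483 kg m².

28.5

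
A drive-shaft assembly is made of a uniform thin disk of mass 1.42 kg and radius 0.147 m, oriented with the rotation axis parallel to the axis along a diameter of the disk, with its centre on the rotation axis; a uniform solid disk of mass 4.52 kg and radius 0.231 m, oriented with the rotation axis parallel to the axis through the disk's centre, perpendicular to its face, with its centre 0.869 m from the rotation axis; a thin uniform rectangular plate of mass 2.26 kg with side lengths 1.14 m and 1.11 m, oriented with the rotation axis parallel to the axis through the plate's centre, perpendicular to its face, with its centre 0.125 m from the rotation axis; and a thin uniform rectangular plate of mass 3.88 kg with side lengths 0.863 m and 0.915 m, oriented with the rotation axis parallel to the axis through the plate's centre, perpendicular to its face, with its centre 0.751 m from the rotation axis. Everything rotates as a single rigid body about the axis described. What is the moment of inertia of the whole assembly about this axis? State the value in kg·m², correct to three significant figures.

6.75

Thin disk: I_cm = (1/4)MR² = (1/4)(1.42)(0.147)² = 0.0076712 kg·m²; axis through the centre, so I = 0.0076712 kg·m².
Solid disk: I_cm = (1/2)MR² = (1/2)(4.52)(0.231)² = 0.1206 kg·m²; centre at d = 0.869 m, so I = I_cm + Md² gives I = 0.1206 + (4.52)(0.869)² = 3.5339 kg·m².
Rectangular plate: I_cm = (1/12)M(a²+b²) = (1/12)(2.26)[(1.14)² + (1.11)²] = 0.4768 kg·m²; centre at d = 0.125 m, so I = I_cm + Md² gives I = 0.4768 + (2.26)(0.125)² = 0.51212 kg·m².
Rectangular plate: I_cm = (1/12)M(a²+b²) = (1/12)(3.88)[(0.863)² + (0.915)²] = 0.51151 kg·m²; centre at d = 0.751 m, so I = I_cm + Md² gives I = 0.51151 + (3.88)(0.751)² = 2.6998 kg·m².
Total I = 0.0076712 + 3.5339 + 0.51212 + 2.6998 = 6.7535 kg·m².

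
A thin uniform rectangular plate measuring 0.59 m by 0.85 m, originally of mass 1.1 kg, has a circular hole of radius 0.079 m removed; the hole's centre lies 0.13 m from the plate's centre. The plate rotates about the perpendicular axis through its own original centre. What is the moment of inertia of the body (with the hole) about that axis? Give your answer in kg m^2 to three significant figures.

0.0973

Unpierced body about its centre: I₀ = (1/12)M(a²+b²) = (1/12)(1.1)[(0.59)² + (0.85)²] = 0.098138 kg m^2.
The removed disk has mass m = M·πr²/(ab) = (1.1)·π(0.079)²/(0.59·0.85) = 0.043006 kg (same uniform areal density).
Its moment of inertia about the rotation axis (parallel-axis theorem): I_hole = (1/2)mr² + md² = (1/2)(0.043006)(0.079)² + (0.043006)(0.13)² = 0.000861 kg m^2.
Treating the hole as negative mass, I = I₀ − I_hole = 0.098138 − 0.000861 = 0.097277 kg m^2.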